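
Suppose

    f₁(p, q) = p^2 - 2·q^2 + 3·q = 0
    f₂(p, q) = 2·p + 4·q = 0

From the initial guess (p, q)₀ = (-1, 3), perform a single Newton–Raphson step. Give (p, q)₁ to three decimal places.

At (-1, 3): F = (-8.000, 10.000).
Jacobian J = [[2·p, -4·q + 3], [2, 4]].
At the point, J = [[-2.000, -9.000], [2.000, 4.000]] (det J = 10.000).
Solving J·Δ = −F gives Δ = (-5.800, 0.400).
Then the next iterate is (p, q)₁ = (-6.800, 3.400).

(-6.800, 3.400)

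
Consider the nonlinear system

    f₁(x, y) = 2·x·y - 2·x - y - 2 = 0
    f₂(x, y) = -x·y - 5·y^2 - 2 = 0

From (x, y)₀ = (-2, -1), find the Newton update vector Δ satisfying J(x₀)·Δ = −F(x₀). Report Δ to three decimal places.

(0.907, 0.674)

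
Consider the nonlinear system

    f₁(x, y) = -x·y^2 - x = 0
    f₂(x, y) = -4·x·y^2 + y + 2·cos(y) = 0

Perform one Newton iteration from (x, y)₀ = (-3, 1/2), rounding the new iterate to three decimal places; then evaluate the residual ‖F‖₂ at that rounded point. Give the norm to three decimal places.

2.430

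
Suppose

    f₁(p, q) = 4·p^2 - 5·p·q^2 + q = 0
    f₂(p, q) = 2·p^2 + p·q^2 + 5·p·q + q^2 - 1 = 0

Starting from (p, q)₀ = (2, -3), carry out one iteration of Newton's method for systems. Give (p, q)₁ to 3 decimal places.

At (2, -3): F = (-77.000, 4.000).
Jacobian J = [[8·p - 5·q^2, -10·p·q + 1], [4·p + q^2 + 5·q, 2·p·q + 5·p + 2·q]].
At the point, J = [[-29.000, 61.000], [2.000, -8.000]] (det J = 110.000).
Solving J·Δ = −F gives Δ = (-3.382, -0.345).
Then the next iterate is (p, q)₁ = (-1.382, -3.345).

(-1.382, -3.345)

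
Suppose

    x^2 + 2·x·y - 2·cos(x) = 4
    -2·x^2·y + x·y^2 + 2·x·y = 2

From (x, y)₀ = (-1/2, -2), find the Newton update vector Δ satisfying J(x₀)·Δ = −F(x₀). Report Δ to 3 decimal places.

At (-1/2, -2): F = (-3.50517, -1.000).
Jacobian J = [[2·x + 2·y + 2·sin(x), 2·x], [-4·x·y + y^2 + 2·y, -2·x^2 + 2·x·y + 2·x]].
At the point, J = [[-5.95885, -1.000], [-4.000, 0.500]] (det J = -6.97943).
Solving J·Δ = −F gives Δ = (-0.394, -1.155).

(-0.394, -1.155)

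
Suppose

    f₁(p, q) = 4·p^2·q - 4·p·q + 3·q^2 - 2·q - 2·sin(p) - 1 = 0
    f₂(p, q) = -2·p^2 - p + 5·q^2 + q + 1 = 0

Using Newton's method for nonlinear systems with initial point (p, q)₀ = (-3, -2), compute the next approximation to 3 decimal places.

At (-3, -2): F = (-80.71776, 4.000).
Jacobian J = [[8·p·q - 4·q - 2·cos(p), 4·p^2 - 4·p + 6·q - 2], [-4·p - 1, 10·q + 1]].
At the point, J = [[57.97998, 34.000], [11.000, -19.000]] (det J = -1475.61971).
Solving J·Δ = −F gives Δ = (0.947, 0.759).
Then the next iterate is (p, q)₁ = (-2.053, -1.241).

(-2.053, -1.241)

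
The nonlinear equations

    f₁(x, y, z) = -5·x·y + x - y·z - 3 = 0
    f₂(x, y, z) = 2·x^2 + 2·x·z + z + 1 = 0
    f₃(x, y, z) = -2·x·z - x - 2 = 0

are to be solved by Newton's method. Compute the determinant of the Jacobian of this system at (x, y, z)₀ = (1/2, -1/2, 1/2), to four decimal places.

3.0000

J = [[-5·y + 1, -5·x - z, -y], [4·x + 2·z, 0, 2·x + 1], [-2·z - 1, 0, -2·x]].
At the point, J = [[3.5000, -3.0000, 0.5000], [3.0000, 0.0000, 2.0000], [-2.0000, 0.0000, -1.0000]].
det J = 3.0000.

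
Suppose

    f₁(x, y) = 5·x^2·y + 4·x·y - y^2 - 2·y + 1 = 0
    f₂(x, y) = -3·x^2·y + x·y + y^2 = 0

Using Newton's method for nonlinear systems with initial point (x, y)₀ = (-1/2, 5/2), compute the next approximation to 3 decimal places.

At (-1/2, 5/2): F = (-12.125, 3.125).
Jacobian J = [[10·x·y + 4·y, 5·x^2 + 4·x - 2·y - 2], [-6·x·y + y, -3·x^2 + x + 2·y]].
At the point, J = [[-2.500, -7.750], [10.000, 3.750]] (det J = 68.125).
Solving J·Δ = −F gives Δ = (0.312, -1.665).
Then the next iterate is (x, y)₁ = (-0.188, 0.835).

(-0.188, 0.835)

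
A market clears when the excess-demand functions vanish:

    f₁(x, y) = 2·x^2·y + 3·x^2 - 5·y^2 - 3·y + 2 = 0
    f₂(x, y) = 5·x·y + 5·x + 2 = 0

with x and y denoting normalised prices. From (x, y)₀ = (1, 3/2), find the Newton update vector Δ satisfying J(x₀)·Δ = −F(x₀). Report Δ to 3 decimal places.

At (1, 3/2): F = (-7.750, 14.500).
Jacobian J = [[4·x·y + 6·x, 2·x^2 - 10·y - 3], [5·y + 5, 5·x]].
At the point, J = [[12.000, -16.000], [12.500, 5.000]] (det J = 260.000).
Solving J·Δ = −F gives Δ = (-0.743, -1.042).

(-0.743, -1.042)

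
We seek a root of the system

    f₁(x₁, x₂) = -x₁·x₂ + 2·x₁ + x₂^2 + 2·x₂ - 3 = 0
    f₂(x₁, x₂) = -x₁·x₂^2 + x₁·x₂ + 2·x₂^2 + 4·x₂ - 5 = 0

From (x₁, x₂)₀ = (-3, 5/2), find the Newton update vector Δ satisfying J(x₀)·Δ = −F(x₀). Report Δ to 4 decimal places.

(1.3878, -0.9056)

At (-3, 5/2): F = (9.7500, 28.7500).
Jacobian J = [[-x₂ + 2, -x₁ + 2·x₂ + 2], [-x₂^2 + x₂, -2·x₁·x₂ + x₁ + 4·x₂ + 4]].
At the point, J = [[-0.5000, 10.0000], [-3.7500, 26.0000]] (det J = 24.5000).
Solving J·Δ = −F gives Δ = (1.3878, -0.9056).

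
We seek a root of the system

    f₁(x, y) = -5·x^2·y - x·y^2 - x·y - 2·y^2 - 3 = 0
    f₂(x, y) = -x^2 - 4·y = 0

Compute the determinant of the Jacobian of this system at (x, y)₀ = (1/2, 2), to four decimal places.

J = [[-10·x·y - y^2 - y, -5·x^2 - 2·x·y - x - 4·y], [-2·x, -4]].
At the point, J = [[-16.0000, -11.7500], [-1.0000, -4.0000]].
det J = 52.2500.

52.2500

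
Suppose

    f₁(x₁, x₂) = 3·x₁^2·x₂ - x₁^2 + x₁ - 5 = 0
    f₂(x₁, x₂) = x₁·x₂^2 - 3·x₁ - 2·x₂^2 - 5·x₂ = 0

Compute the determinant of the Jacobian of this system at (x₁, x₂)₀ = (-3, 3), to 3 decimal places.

1483.000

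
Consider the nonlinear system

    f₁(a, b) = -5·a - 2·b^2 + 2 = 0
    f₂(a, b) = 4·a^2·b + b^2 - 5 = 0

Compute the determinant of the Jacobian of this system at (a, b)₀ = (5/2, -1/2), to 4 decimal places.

-100.0000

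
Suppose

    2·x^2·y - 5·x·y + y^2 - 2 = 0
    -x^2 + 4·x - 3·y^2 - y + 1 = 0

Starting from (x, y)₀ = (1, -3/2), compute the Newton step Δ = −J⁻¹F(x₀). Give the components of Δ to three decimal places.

(-1.271, 0.474)

At (1, -3/2): F = (4.750, -1.250).
Jacobian J = [[4·x·y - 5·y, 2·x^2 - 5·x + 2·y], [-2·x + 4, -6·y - 1]].
At the point, J = [[1.500, -6.000], [2.000, 8.000]] (det J = 24.000).
Solving J·Δ = −F gives Δ = (-1.271, 0.474).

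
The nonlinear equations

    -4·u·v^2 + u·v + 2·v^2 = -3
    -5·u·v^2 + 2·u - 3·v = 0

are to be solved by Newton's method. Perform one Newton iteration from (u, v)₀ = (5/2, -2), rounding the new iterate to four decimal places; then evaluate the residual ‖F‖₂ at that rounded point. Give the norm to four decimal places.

12.9900

At (5/2, -2): F = (-34.0000, -39.0000).
Jacobian J = [[-4·v^2 + v, -8·u·v + u + 4·v], [-5·v^2 + 2, -10·u·v - 3]].
At the point, J = [[-18.0000, 34.5000], [-18.0000, 47.0000]] (det J = -225.0000).
Solving J·Δ = −F gives Δ = (-1.1222, 0.4000).
Then the next iterate is (u, v)₁ = (1.3778, -1.6000).
Re-evaluating at (1.3778, -1.6000): F = (-8.193152, -10.080240), so ‖F‖₂ = 12.9900.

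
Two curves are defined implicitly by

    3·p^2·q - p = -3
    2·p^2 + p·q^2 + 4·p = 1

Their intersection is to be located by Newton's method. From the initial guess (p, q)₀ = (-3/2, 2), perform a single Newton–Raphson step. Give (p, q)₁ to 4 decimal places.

(-0.9963, 0.7512)

At (-3/2, 2): F = (18.0000, -8.5000).
Jacobian J = [[6·p·q - 1, 3·p^2], [4·p + q^2 + 4, 2·p·q]].
At the point, J = [[-19.0000, 6.7500], [2.0000, -6.0000]] (det J = 100.5000).
Solving J·Δ = −F gives Δ = (0.5037, -1.2488).
Then the next iterate is (p, q)₁ = (-0.9963, 0.7512).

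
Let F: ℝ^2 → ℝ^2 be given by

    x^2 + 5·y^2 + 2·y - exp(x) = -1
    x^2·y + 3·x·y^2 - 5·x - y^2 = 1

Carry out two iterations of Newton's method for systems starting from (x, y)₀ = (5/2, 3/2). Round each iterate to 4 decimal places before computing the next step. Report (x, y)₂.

(2.7417, 0.9980)

At (5/2, 3/2): F = (9.317506, 10.5000).
Jacobian J = [[2·x - exp(x), 10·y + 2], [2·x·y + 3·y^2 - 5, x^2 + 6·x·y - 2·y]].
At the point, J = [[-7.182494, 17.0000], [9.2500, 25.7500]] (det J = -342.199219).
Solving J·Δ = −F gives Δ = (0.1795, -0.4722).
Then the next iterate is (x, y)₁ = (2.6795, 1.0278).
Round to (2.6795, 1.0278) and repeat: F = (0.939382, 0.417097), J = [[-9.218803, 12.2780], [3.677099, 21.648061]].
Δ = (0.0622, -0.0298), so (x, y)₂ = (2.7417, 0.9980).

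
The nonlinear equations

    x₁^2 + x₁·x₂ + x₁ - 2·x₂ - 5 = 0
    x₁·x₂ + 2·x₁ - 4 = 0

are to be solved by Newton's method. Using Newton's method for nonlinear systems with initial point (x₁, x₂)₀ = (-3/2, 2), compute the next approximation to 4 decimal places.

(-0.2054, -1.2143)

At (-3/2, 2): F = (-11.2500, -10.0000).
Jacobian J = [[2·x₁ + x₂ + 1, x₁ - 2], [x₂ + 2, x₁]].
At the point, J = [[0.0000, -3.5000], [4.0000, -1.5000]] (det J = 14.0000).
Solving J·Δ = −F gives Δ = (1.2946, -3.2143).
Then the next iterate is (x₁, x₂)₁ = (-0.2054, -1.2143).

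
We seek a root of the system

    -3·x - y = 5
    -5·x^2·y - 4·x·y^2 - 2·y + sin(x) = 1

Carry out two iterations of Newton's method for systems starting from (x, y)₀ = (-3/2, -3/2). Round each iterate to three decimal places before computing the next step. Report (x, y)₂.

At (-3/2, -3/2): F = (1.000, 31.37751).
Jacobian J = [[-3, -1], [-10·x·y - 4·y^2 + cos(x), -5·x^2 - 8·x·y - 2]].
At the point, J = [[-3.000, -1.000], [-31.42926, -31.250]] (det J = 62.32074).
Solving J·Δ = −F gives Δ = (-0.002, 1.006).
Then the next iterate is (x, y)₁ = (-1.502, -0.494).
Round to (-1.502, -0.494) and repeat: F = (0.000, 6.02886), J = [[-3.000, -1.000], [-8.32728, -19.21592]].
Δ = (-0.122, 0.367), so (x, y)₂ = (-1.624, -0.127).

(-1.624, -0.127)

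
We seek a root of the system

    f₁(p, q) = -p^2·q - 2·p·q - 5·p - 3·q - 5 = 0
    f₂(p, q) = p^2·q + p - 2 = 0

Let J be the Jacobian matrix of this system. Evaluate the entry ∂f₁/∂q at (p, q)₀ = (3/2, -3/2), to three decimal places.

-8.250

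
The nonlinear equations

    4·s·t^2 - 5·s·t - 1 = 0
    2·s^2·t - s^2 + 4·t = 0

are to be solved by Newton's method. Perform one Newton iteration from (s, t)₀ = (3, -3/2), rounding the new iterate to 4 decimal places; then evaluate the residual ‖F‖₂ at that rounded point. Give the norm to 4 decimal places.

18.7058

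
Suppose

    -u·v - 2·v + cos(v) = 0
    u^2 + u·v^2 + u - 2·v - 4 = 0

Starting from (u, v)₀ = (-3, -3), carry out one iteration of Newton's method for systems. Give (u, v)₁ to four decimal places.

At (-3, -3): F = (-3.989992, -19.0000).
Jacobian J = [[-v, -u - sin(v) - 2], [2·u + v^2 + 1, 2·u·v - 2]].
At the point, J = [[3.0000, 1.141120], [4.0000, 16.0000]] (det J = 43.435520).
Solving J·Δ = −F gives Δ = (0.9706, 0.9448).
Then the next iterate is (u, v)₁ = (-2.0294, -2.0552).

(-2.0294, -2.0552)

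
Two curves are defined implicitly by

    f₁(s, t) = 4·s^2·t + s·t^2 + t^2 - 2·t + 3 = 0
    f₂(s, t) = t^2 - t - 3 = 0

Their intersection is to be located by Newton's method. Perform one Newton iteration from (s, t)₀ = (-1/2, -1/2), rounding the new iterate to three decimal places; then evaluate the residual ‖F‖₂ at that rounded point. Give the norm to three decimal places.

At (-1/2, -1/2): F = (3.625, -2.250).
Jacobian J = [[8·s·t + t^2, 4·s^2 + 2·s·t + 2·t - 2], [0, 2·t - 1]].
At the point, J = [[2.250, -1.500], [0.000, -2.000]] (det J = -4.500).
Solving J·Δ = −F gives Δ = (-2.361, -1.125).
Then the next iterate is (s, t)₁ = (-2.861, -1.625).
Re-evaluating at (-2.861, -1.625): F = (-51.86879, 1.26562), so ‖F‖₂ = 51.884.

51.884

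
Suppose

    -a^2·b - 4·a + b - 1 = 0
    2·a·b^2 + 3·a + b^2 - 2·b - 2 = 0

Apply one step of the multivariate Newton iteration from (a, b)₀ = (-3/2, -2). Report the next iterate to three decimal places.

(-0.811, -1.514)

At (-3/2, -2): F = (7.500, -10.500).
Jacobian J = [[-2·a·b - 4, -a^2 + 1], [2·b^2 + 3, 4·a·b + 2·b - 2]].
At the point, J = [[-10.000, -1.250], [11.000, 6.000]] (det J = -46.250).
Solving J·Δ = −F gives Δ = (0.689, 0.486).
Then the next iterate is (a, b)₁ = (-0.811, -1.514).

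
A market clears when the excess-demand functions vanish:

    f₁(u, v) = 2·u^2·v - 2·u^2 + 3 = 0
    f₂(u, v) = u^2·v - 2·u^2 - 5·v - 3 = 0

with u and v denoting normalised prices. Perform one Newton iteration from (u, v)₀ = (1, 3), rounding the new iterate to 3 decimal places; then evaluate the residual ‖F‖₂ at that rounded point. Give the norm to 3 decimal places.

3.257

At (1, 3): F = (7.000, -17.000).
Jacobian J = [[4·u·v - 4·u, 2·u^2], [2·u·v - 4·u, u^2 - 5]].
At the point, J = [[8.000, 2.000], [2.000, -4.000]] (det J = -36.000).
Solving J·Δ = −F gives Δ = (0.167, -4.167).
Then the next iterate is (u, v)₁ = (1.167, -1.167).
Re-evaluating at (1.167, -1.167): F = (-2.90243, -1.47810), so ‖F‖₂ = 3.257.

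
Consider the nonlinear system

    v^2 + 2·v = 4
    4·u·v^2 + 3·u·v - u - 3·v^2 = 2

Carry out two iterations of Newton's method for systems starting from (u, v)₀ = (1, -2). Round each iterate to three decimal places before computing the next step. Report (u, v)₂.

At (1, -2): F = (-4.000, -5.000).
Jacobian J = [[0, 2·v + 2], [4·v^2 + 3·v - 1, 8·u·v + 3·u - 6·v]].
At the point, J = [[0.000, -2.000], [9.000, -1.000]] (det J = 18.000).
Solving J·Δ = −F gives Δ = (0.333, -2.000).
Then the next iterate is (u, v)₁ = (1.333, -4.000).
Round to (1.333, -4.000) and repeat: F = (4.000, 17.983), J = [[0.000, -6.000], [51.000, -14.657]].
Δ = (-0.161, 0.667), so (u, v)₂ = (1.172, -3.333).

(1.172, -3.333)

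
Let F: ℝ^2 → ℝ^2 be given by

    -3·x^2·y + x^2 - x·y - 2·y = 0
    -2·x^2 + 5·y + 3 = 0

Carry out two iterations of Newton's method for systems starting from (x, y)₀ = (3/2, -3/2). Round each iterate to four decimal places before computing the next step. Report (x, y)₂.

(1.4737, 0.2571)

At (3/2, -3/2): F = (17.6250, -9.0000).
Jacobian J = [[-6·x·y + 2·x - y, -3·x^2 - x - 2], [-4·x, 5]].
At the point, J = [[18.0000, -10.2500], [-6.0000, 5.0000]] (det J = 28.5000).
Solving J·Δ = −F gives Δ = (0.1447, 1.9737).
Then the next iterate is (x, y)₁ = (1.6447, 0.4737).
Round to (1.6447, 0.4737) and repeat: F = (-2.865586, -0.041576), J = [[-1.858866, -11.759814], [-6.5788, 5.0000]].
Δ = (-0.1710, -0.2166), so (x, y)₂ = (1.4737, 0.2571).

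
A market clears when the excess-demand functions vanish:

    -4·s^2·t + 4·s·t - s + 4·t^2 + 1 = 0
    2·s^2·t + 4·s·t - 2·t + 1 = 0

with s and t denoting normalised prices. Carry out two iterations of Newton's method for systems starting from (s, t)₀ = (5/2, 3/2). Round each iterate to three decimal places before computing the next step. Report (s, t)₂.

(1.709, 0.048)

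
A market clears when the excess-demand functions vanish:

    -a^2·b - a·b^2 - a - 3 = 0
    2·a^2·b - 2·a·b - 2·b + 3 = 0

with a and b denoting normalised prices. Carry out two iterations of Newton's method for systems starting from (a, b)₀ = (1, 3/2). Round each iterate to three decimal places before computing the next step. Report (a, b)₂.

(-2.013, 1.500)

At (1, 3/2): F = (-7.750, 0.000).
Jacobian J = [[-2·a·b - b^2 - 1, -a^2 - 2·a·b], [4·a·b - 2·b, 2·a^2 - 2·a - 2]].
At the point, J = [[-6.250, -4.000], [3.000, -2.000]] (det J = 24.500).
Solving J·Δ = −F gives Δ = (-0.633, -0.949).
Then the next iterate is (a, b)₁ = (0.367, 0.551).
Round to (0.367, 0.551) and repeat: F = (-3.55264, 1.64199), J = [[-1.70803, -0.53912], [-0.29313, -2.46462]].
Δ = (-2.380, 0.949), so (a, b)₂ = (-2.013, 1.500).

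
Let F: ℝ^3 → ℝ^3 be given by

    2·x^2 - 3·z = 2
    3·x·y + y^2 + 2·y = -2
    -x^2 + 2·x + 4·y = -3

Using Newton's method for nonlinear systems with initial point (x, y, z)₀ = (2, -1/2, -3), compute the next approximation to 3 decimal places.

(3.750, 0.125, 6.667)

At (2, -1/2, -3): F = (15.000, -1.750, 1.000).
Jacobian J = [[4·x, 0, -3], [3·y, 3·x + 2·y + 2, 0], [-2·x + 2, 4, 0]].
At the point, J = [[8.000, 0.000, -3.000], [-1.500, 7.000, 0.000], [-2.000, 4.000, 0.000]] (det J = -24.000).
Solving J·Δ = −F gives Δ = (1.750, 0.625, 9.667).
Then the next iterate is (x, y, z)₁ = (3.750, 0.125, 6.667).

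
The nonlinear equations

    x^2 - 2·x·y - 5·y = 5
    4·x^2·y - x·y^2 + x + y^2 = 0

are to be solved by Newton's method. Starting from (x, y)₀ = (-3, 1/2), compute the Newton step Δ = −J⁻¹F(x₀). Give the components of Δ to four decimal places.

(0.6102, -0.2284)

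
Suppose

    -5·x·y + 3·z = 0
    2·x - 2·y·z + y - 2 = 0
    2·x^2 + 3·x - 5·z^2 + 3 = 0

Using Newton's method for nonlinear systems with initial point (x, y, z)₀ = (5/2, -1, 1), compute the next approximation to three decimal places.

(0.975, -0.414, 0.818)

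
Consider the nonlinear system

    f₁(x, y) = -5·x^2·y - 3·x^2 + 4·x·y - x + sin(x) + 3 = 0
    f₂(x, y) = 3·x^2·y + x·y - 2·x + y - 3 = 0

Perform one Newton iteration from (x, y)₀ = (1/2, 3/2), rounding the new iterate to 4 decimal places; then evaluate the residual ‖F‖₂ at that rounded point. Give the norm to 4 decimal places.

At (1/2, 3/2): F = (3.354426, -0.6250).
Jacobian J = [[-10·x·y - 6·x + 4·y + cos(x) - 1, -5·x^2 + 4·x], [6·x·y + y - 2, 3·x^2 + x + 1]].
At the point, J = [[-4.622417, 0.7500], [4.0000, 2.2500]] (det J = -13.400439).
Solving J·Δ = −F gives Δ = (0.5982, -0.7857).
Then the next iterate is (x, y)₁ = (1.0982, 0.7143).
Re-evaluating at (1.0982, 0.7143): F = (-1.995547, -1.113226), so ‖F‖₂ = 2.2851.

2.2851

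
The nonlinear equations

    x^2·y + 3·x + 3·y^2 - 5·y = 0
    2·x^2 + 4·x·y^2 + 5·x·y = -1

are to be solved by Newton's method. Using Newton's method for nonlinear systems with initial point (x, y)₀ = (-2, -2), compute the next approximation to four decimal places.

At (-2, -2): F = (8.0000, -3.0000).
Jacobian J = [[2·x·y + 3, x^2 + 6·y - 5], [4·x + 4·y^2 + 5·y, 8·x·y + 5·x]].
At the point, J = [[11.0000, -13.0000], [-2.0000, 22.0000]] (det J = 216.0000).
Solving J·Δ = −F gives Δ = (-0.6343, 0.0787).
Then the next iterate is (x, y)₁ = (-2.6343, -1.9213).

(-2.6343, -1.9213)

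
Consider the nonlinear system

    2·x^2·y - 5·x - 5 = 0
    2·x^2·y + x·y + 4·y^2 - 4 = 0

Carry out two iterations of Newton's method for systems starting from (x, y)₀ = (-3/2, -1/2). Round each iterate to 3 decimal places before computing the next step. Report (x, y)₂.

At (-3/2, -1/2): F = (0.250, -4.500).
Jacobian J = [[4·x·y - 5, 2·x^2], [4·x·y + y, 2·x^2 + x + 8·y]].
At the point, J = [[-2.000, 4.500], [2.500, -1.000]] (det J = -9.250).
Solving J·Δ = −F gives Δ = (2.162, 0.905).
Then the next iterate is (x, y)₁ = (0.662, 0.405).
Round to (0.662, 0.405) and repeat: F = (-7.95502, -2.72081), J = [[-3.92756, 0.87649], [1.47744, 4.77849]].
Δ = (-1.776, 1.118), so (x, y)₂ = (-1.114, 1.523).

(-1.114, 1.523)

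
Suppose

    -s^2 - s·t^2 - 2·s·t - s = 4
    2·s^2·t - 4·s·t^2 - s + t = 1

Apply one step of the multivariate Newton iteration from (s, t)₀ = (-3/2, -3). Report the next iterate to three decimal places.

At (-3/2, -3): F = (-0.250, 38.000).
Jacobian J = [[-2·s - t^2 - 2·t - 1, -2·s·t - 2·s], [4·s·t - 4·t^2 - 1, 2·s^2 - 8·s·t + 1]].
At the point, J = [[-1.000, -6.000], [-19.000, -30.500]] (det J = -83.500).
Solving J·Δ = −F gives Δ = (2.822, -0.512).
Then the next iterate is (s, t)₁ = (1.322, -3.512).

(1.322, -3.512)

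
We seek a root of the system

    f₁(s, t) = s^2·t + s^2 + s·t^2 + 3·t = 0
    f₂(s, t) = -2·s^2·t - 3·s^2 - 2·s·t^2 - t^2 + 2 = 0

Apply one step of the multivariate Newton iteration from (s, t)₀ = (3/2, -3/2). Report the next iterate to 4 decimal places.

At (3/2, -3/2): F = (-2.2500, -7.0000).
Jacobian J = [[2·s·t + 2·s + t^2, s^2 + 2·s·t + 3], [-4·s·t - 6·s - 2·t^2, -2·s^2 - 4·s·t - 2·t]].
At the point, J = [[0.7500, 0.7500], [-4.5000, 7.5000]] (det J = 9.0000).
Solving J·Δ = −F gives Δ = (1.2917, 1.7083).
Then the next iterate is (s, t)₁ = (2.7917, 0.2083).

(2.7917, 0.2083)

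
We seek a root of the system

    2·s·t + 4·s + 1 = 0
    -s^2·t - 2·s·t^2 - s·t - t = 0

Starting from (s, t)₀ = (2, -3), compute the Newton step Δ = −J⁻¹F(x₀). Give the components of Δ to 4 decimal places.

At (2, -3): F = (-3.0000, -15.0000).
Jacobian J = [[2·t + 4, 2·s], [-2·s·t - 2·t^2 - t, -s^2 - 4·s·t - s - 1]].
At the point, J = [[-2.0000, 4.0000], [-3.0000, 17.0000]] (det J = -22.0000).
Solving J·Δ = −F gives Δ = (0.4091, 0.9545).

(0.4091, 0.9545)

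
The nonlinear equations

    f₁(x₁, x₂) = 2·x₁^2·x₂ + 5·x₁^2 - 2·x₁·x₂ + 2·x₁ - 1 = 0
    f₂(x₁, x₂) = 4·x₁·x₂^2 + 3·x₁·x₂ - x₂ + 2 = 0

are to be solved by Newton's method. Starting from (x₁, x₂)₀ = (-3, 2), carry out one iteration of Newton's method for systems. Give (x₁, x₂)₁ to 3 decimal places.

(-1.749, 1.337)

At (-3, 2): F = (86.000, -66.000).
Jacobian J = [[4·x₁·x₂ + 10·x₁ - 2·x₂ + 2, 2·x₁^2 - 2·x₁], [4·x₂^2 + 3·x₂, 8·x₁·x₂ + 3·x₁ - 1]].
At the point, J = [[-56.000, 24.000], [22.000, -58.000]] (det J = 2720.000).
Solving J·Δ = −F gives Δ = (1.251, -0.663).
Then the next iterate is (x₁, x₂)₁ = (-1.749, 1.337).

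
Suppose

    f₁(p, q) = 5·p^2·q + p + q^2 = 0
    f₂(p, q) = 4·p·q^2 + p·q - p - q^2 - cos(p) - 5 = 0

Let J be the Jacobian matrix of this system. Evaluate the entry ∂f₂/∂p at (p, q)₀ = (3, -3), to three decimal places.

32.141

∂f₂/∂p = 4·q^2 + q + sin(p) - 1.
At (3, -3) this is 32.141.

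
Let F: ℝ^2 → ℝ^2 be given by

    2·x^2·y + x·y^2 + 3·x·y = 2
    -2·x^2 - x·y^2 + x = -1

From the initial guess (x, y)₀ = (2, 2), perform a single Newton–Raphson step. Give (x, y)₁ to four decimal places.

(1.5882, 0.9412)

At (2, 2): F = (34.0000, -13.0000).
Jacobian J = [[4·x·y + y^2 + 3·y, 2·x^2 + 2·x·y + 3·x], [-4·x - y^2 + 1, -2·x·y]].
At the point, J = [[26.0000, 22.0000], [-11.0000, -8.0000]] (det J = 34.0000).
Solving J·Δ = −F gives Δ = (-0.4118, -1.0588).
Then the next iterate is (x, y)₁ = (1.5882, 0.9412).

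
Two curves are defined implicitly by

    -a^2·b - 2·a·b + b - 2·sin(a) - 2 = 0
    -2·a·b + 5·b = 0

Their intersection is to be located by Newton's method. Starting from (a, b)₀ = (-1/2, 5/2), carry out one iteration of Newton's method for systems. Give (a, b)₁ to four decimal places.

At (-1/2, 5/2): F = (3.333851, 15.0000).
Jacobian J = [[-2·a·b - 2·b - 2·cos(a), -a^2 - 2·a + 1], [-2·b, -2·a + 5]].
At the point, J = [[-4.255165, 1.7500], [-5.0000, 6.0000]] (det J = -16.780991).
Solving J·Δ = −F gives Δ = (-0.3723, -2.8102).
Then the next iterate is (a, b)₁ = (-0.8723, -0.3102).

(-0.8723, -0.3102)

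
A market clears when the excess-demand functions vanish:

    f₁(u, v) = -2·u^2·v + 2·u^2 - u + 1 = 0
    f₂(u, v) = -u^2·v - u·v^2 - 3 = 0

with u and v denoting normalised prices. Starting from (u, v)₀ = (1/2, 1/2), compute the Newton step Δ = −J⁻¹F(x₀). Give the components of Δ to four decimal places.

(-5.8333, 1.5000)

At (1/2, 1/2): F = (0.7500, -3.2500).
Jacobian J = [[-4·u·v + 4·u - 1, -2·u^2], [-2·u·v - v^2, -u^2 - 2·u·v]].
At the point, J = [[0.0000, -0.5000], [-0.7500, -0.7500]] (det J = -0.3750).
Solving J·Δ = −F gives Δ = (-5.8333, 1.5000).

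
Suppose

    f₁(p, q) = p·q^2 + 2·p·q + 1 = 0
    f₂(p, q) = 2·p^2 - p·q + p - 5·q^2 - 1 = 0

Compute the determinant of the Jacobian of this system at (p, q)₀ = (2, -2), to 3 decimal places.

J = [[q^2 + 2·q, 2·p·q + 2·p], [4·p - q + 1, -p - 10·q]].
At the point, J = [[0.000, -4.000], [11.000, 18.000]].
det J = 44.000.

44.000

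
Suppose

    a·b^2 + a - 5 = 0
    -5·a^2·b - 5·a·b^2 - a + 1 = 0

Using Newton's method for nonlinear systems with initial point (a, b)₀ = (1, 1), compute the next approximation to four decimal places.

At (1, 1): F = (-3.0000, -10.0000).
Jacobian J = [[b^2 + 1, 2·a·b], [-10·a·b - 5·b^2 - 1, -5·a^2 - 10·a·b]].
At the point, J = [[2.0000, 2.0000], [-16.0000, -15.0000]] (det J = 2.0000).
Solving J·Δ = −F gives Δ = (-32.5000, 34.0000).
Then the next iterate is (a, b)₁ = (-31.5000, 35.0000).

(-31.5000, 35.0000)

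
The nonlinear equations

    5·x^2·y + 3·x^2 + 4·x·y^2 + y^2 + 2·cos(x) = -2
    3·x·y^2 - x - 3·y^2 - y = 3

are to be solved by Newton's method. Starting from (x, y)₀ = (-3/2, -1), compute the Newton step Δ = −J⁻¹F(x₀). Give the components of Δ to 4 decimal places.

(-0.5340, 0.6477)

At (-3/2, -1): F = (-7.358526, -8.0000).
Jacobian J = [[10·x·y + 6·x + 4·y^2 - 2·sin(x), 5·x^2 + 8·x·y + 2·y], [3·y^2 - 1, 6·x·y - 6·y - 1]].
At the point, J = [[11.994990, 21.2500], [2.0000, 14.0000]] (det J = 125.429860).
Solving J·Δ = −F gives Δ = (-0.5340, 0.6477).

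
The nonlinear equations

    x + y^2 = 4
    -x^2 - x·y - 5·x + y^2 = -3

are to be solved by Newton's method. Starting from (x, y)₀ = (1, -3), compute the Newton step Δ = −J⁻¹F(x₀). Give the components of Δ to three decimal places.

At (1, -3): F = (6.000, 9.000).
Jacobian J = [[1, 2·y], [-2·x - y - 5, -x + 2·y]].
At the point, J = [[1.000, -6.000], [-4.000, -7.000]] (det J = -31.000).
Solving J·Δ = −F gives Δ = (0.387, 1.065).

(0.387, 1.065)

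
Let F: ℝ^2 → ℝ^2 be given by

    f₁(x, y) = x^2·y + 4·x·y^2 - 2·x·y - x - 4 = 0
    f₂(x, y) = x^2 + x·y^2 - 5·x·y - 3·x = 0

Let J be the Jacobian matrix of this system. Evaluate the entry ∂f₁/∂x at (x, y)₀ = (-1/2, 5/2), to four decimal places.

∂f₁/∂x = 2·x·y + 4·y^2 - 2·y - 1.
At (-1/2, 5/2) this is 16.5000.

16.5000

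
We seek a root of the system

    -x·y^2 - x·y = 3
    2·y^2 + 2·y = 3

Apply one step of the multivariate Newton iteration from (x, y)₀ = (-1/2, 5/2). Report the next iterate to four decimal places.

(-0.7571, 1.2917)

At (-1/2, 5/2): F = (1.3750, 14.5000).
Jacobian J = [[-y^2 - y, -2·x·y - x], [0, 4·y + 2]].
At the point, J = [[-8.7500, 3.0000], [0.0000, 12.0000]] (det J = -105.0000).
Solving J·Δ = −F gives Δ = (-0.2571, -1.2083).
Then the next iterate is (x, y)₁ = (-0.7571, 1.2917).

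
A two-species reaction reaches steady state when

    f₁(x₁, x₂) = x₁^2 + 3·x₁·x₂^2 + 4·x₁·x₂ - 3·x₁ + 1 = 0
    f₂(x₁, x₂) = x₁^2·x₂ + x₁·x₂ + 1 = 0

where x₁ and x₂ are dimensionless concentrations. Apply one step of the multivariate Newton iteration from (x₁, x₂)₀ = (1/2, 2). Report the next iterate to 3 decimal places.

(-0.186, 2.324)

At (1/2, 2): F = (9.750, 2.500).
Jacobian J = [[2·x₁ + 3·x₂^2 + 4·x₂ - 3, 6·x₁·x₂ + 4·x₁], [2·x₁·x₂ + x₂, x₁^2 + x₁]].
At the point, J = [[18.000, 8.000], [4.000, 0.750]] (det J = -18.500).
Solving J·Δ = −F gives Δ = (-0.686, 0.324).
Then the next iterate is (x₁, x₂)₁ = (-0.186, 2.324).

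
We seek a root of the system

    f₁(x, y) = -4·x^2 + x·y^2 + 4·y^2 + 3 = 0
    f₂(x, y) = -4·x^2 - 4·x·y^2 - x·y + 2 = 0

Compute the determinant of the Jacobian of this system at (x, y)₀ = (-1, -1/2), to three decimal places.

J = [[-8·x + y^2, 2·x·y + 8·y], [-8·x - 4·y^2 - y, -8·x·y - x]].
At the point, J = [[8.250, -3.000], [7.500, -3.000]].
det J = -2.250.

-2.250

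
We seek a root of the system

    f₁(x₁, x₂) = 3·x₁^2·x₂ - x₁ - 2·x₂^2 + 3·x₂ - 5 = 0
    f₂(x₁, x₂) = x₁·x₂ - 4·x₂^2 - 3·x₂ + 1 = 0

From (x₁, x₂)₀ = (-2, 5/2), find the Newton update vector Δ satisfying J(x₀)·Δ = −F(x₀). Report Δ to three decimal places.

At (-2, 5/2): F = (22.000, -36.500).
Jacobian J = [[6·x₁·x₂ - 1, 3·x₁^2 - 4·x₂ + 3], [x₂, x₁ - 8·x₂ - 3]].
At the point, J = [[-31.000, 5.000], [2.500, -25.000]] (det J = 762.500).
Solving J·Δ = −F gives Δ = (0.482, -1.412).

(0.482, -1.412)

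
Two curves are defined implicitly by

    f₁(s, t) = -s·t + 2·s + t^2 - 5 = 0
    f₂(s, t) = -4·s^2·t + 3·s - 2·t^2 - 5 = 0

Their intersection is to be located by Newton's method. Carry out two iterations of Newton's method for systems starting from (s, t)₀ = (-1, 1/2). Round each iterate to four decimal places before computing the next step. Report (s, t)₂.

At (-1, 1/2): F = (-6.2500, -10.5000).
Jacobian J = [[-t + 2, -s + 2·t], [-8·s·t + 3, -4·s^2 - 4·t]].
At the point, J = [[1.5000, 2.0000], [7.0000, -6.0000]] (det J = -23.0000).
Solving J·Δ = −F gives Δ = (2.5435, 1.2174).
Then the next iterate is (s, t)₁ = (1.5435, 1.7174).
Round to (1.5435, 1.7174) and repeat: F = (-1.614344, -22.634507), J = [[0.2826, 1.8913], [-18.206455, -16.399169]].
Δ = (-2.3250, 1.2010), so (s, t)₂ = (-0.7815, 2.9184).

(-0.7815, 2.9184)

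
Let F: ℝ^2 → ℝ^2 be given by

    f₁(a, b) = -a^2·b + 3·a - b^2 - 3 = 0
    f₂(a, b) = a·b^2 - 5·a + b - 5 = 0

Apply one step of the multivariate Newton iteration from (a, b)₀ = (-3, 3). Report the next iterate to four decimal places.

At (-3, 3): F = (-48.0000, -14.0000).
Jacobian J = [[-2·a·b + 3, -a^2 - 2·b], [b^2 - 5, 2·a·b + 1]].
At the point, J = [[21.0000, -15.0000], [4.0000, -17.0000]] (det J = -297.0000).
Solving J·Δ = −F gives Δ = (2.0404, -0.3434).
Then the next iterate is (a, b)₁ = (-0.9596, 2.6566).

(-0.9596, 2.6566)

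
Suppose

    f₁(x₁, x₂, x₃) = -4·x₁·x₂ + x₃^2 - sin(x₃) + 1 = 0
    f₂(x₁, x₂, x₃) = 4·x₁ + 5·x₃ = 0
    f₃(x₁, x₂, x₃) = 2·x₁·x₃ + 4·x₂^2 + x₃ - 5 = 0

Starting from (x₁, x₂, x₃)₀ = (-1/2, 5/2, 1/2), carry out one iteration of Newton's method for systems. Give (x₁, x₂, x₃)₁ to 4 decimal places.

(-0.1315, 1.4816, 0.1052)

At (-1/2, 5/2, 1/2): F = (5.770574, 0.5000, 20.0000).
Jacobian J = [[-4·x₂, -4·x₁, 2·x₃ - cos(x₃)], [4, 0, 5], [2·x₃, 8·x₂, 2·x₁ + 1]].
At the point, J = [[-10.0000, 2.0000, 0.122417], [4.0000, 0.0000, 5.0000], [1.0000, 20.0000, 0.0000]] (det J = 1019.793395).
Solving J·Δ = −F gives Δ = (0.3685, -1.0184, -0.3948).
Then the next iterate is (x₁, x₂, x₃)₁ = (-0.1315, 1.4816, 0.1052).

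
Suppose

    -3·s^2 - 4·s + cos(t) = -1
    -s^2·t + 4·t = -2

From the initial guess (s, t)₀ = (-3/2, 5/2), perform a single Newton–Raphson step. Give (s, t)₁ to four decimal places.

(-1.7153, -0.2200)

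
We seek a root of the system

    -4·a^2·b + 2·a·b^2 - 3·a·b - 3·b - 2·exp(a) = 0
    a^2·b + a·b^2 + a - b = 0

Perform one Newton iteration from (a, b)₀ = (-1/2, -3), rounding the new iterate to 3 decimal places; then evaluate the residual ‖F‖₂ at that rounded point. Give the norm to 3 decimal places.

At (-1/2, -3): F = (-2.71306, -2.750).
Jacobian J = [[-8·a·b + 2·b^2 - 3·b - 2·exp(a), -4·a^2 + 4·a·b - 3·a - 3], [2·a·b + b^2 + 1, a^2 + 2·a·b - 1]].
At the point, J = [[13.78694, 3.500], [13.000, 2.250]] (det J = -14.47939).
Solving J·Δ = −F gives Δ = (0.243, -0.183).
Then the next iterate is (a, b)₁ = (-0.257, -3.183).
Re-evaluating at (-0.257, -3.183): F = (1.18152, 0.11197), so ‖F‖₂ = 1.187.

1.187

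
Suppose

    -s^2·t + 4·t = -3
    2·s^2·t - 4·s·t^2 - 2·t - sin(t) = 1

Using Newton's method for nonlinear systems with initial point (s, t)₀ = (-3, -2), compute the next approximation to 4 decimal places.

(-2.2099, -1.2962)

At (-3, -2): F = (13.0000, 15.909297).
Jacobian J = [[-2·s·t, -s^2 + 4], [4·s·t - 4·t^2, 2·s^2 - 8·s·t - cos(t) - 2]].
At the point, J = [[-12.0000, -5.0000], [8.0000, -31.583853]] (det J = 419.006238).
Solving J·Δ = −F gives Δ = (0.7901, 0.7038).
Then the next iterate is (s, t)₁ = (-2.2099, -1.2962).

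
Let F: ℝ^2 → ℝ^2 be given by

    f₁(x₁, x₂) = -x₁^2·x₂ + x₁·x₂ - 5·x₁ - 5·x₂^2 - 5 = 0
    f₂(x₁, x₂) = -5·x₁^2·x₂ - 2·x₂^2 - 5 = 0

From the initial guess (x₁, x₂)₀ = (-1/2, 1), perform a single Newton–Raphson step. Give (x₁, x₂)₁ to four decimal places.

(0.1529, 0.0504)

At (-1/2, 1): F = (-8.2500, -8.2500).
Jacobian J = [[-2·x₁·x₂ + x₂ - 5, -x₁^2 + x₁ - 10·x₂], [-10·x₁·x₂, -5·x₁^2 - 4·x₂]].
At the point, J = [[-3.0000, -10.7500], [5.0000, -5.2500]] (det J = 69.5000).
Solving J·Δ = −F gives Δ = (0.6529, -0.9496).
Then the next iterate is (x₁, x₂)₁ = (0.1529, 0.0504).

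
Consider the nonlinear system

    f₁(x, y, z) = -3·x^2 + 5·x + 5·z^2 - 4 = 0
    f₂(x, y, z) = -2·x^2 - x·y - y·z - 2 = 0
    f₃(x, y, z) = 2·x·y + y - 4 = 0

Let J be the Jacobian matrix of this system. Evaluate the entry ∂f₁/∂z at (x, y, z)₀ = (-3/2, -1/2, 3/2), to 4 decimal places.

15.0000

∂f₁/∂z = 10·z.
At (-3/2, -1/2, 3/2) this is 15.0000.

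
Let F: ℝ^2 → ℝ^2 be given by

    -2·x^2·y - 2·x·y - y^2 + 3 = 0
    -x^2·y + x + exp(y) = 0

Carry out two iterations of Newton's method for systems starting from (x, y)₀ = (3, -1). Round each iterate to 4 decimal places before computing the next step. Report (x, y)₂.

(0.6593, -0.2941)

At (3, -1): F = (26.0000, 12.367879).
Jacobian J = [[-4·x·y - 2·y, -2·x^2 - 2·x - 2·y], [-2·x·y + 1, -x^2 + exp(y)]].
At the point, J = [[14.0000, -22.0000], [7.0000, -8.632121]] (det J = 33.150312).
Solving J·Δ = −F gives Δ = (-1.4376, 0.2670).
Then the next iterate is (x, y)₁ = (1.5624, -0.7330).
Round to (1.5624, -0.7330) and repeat: F = (8.331833, 3.832187), J = [[6.046957, -6.540988], [3.290478, -1.960628]].
Δ = (-0.9031, 0.4389), so (x, y)₂ = (0.6593, -0.2941).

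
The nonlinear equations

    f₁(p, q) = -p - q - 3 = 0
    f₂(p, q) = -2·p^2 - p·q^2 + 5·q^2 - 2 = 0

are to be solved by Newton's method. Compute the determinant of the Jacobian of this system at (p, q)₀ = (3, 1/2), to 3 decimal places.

J = [[-1, -1], [-4·p - q^2, -2·p·q + 10·q]].
At the point, J = [[-1.000, -1.000], [-12.250, 2.000]].
det J = -14.250.

-14.250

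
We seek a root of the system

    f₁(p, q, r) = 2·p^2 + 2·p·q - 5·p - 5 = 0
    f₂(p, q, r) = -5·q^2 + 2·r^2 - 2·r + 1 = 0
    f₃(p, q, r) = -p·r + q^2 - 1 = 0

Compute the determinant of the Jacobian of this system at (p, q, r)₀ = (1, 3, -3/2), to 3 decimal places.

366.000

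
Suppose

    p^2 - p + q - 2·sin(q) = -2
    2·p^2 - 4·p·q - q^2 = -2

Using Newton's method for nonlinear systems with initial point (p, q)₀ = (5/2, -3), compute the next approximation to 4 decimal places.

At (5/2, -3): F = (3.032240, 35.5000).
Jacobian J = [[2·p - 1, -2·cos(q) + 1], [4·p - 4·q, -4·p - 2·q]].
At the point, J = [[4.0000, 2.979985], [22.0000, -4.0000]] (det J = -81.559670).
Solving J·Δ = −F gives Δ = (-1.4458, 0.9231).
Then the next iterate is (p, q)₁ = (1.0542, -2.0769).

(1.0542, -2.0769)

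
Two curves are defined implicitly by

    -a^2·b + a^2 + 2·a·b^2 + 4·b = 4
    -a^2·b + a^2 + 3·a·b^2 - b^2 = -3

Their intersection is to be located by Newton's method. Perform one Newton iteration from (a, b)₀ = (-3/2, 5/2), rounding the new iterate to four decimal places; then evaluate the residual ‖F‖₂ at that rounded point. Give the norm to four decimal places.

9.4067

At (-3/2, 5/2): F = (-16.1250, -34.7500).
Jacobian J = [[-2·a·b + 2·a + 2·b^2, -a^2 + 4·a·b + 4], [-2·a·b + 2·a + 3·b^2, -a^2 + 6·a·b - 2·b]].
At the point, J = [[17.0000, -13.2500], [23.2500, -29.7500]] (det J = -197.6875).
Solving J·Δ = −F gives Δ = (0.0975, -1.0918).
Then the next iterate is (a, b)₁ = (-1.4025, 1.4082).
Re-evaluating at (-1.4025, 1.4082): F = (-4.732523, -8.129546), so ‖F‖₂ = 9.4067.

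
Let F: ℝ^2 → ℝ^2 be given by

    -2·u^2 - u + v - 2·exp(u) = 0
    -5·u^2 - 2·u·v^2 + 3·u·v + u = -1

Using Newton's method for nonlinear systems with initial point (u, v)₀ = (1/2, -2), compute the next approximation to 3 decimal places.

(-1.176, -6.259)

At (1/2, -2): F = (-6.29744, -6.750).
Jacobian J = [[-4·u - 2·exp(u) - 1, 1], [-10·u - 2·v^2 + 3·v + 1, -4·u·v + 3·u]].
At the point, J = [[-6.29744, 1.000], [-18.000, 5.500]] (det J = -16.63593).
Solving J·Δ = −F gives Δ = (-1.676, -4.259).
Then the next iterate is (u, v)₁ = (-1.176, -6.259).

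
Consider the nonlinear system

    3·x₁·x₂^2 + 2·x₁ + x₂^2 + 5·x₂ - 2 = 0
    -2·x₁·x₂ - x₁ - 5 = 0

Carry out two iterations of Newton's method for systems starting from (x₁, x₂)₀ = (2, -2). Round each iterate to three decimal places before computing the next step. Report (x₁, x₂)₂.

(-1.479, 1.619)

At (2, -2): F = (20.000, 1.000).
Jacobian J = [[3·x₂^2 + 2, 6·x₁·x₂ + 2·x₂ + 5], [-2·x₂ - 1, -2·x₁]].
At the point, J = [[14.000, -23.000], [3.000, -4.000]] (det J = 13.000).
Solving J·Δ = −F gives Δ = (4.385, 3.538).
Then the next iterate is (x₁, x₂)₁ = (6.385, 1.538).
Round to (6.385, 1.538) and repeat: F = (66.13552, -31.02526), J = [[9.09633, 66.99678], [-4.076, -12.770]].
Δ = (-7.864, 0.081), so (x₁, x₂)₂ = (-1.479, 1.619).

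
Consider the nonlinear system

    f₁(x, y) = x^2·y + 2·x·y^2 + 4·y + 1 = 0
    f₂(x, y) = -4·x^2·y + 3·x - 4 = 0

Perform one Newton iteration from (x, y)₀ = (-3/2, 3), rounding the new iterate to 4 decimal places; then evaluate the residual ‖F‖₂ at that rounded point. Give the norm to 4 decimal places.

At (-3/2, 3): F = (-7.2500, -35.5000).
Jacobian J = [[2·x·y + 2·y^2, x^2 + 4·x·y + 4], [-8·x·y + 3, -4·x^2]].
At the point, J = [[9.0000, -11.7500], [39.0000, -9.0000]] (det J = 377.2500).
Solving J·Δ = −F gives Δ = (0.9327, 0.0974).
Then the next iterate is (x, y)₁ = (-0.5673, 3.0974).
Re-evaluating at (-0.5673, 3.0974): F = (3.501210, -9.689236), so ‖F‖₂ = 10.3024.

10.3024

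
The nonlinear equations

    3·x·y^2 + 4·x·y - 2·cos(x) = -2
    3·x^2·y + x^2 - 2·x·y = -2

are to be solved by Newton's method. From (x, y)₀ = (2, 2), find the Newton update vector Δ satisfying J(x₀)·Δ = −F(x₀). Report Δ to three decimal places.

(-0.609, -0.923)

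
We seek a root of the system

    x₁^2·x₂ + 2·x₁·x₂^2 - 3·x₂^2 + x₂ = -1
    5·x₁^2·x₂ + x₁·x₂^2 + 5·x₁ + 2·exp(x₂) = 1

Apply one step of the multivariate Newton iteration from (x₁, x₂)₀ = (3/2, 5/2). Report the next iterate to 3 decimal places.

(1.257, 1.189)

At (3/2, 5/2): F = (9.125, 68.36499).
Jacobian J = [[2·x₁·x₂ + 2·x₂^2, x₁^2 + 4·x₁·x₂ - 6·x₂ + 1], [10·x₁·x₂ + x₂^2 + 5, 5·x₁^2 + 2·x₁·x₂ + 2·exp(x₂)]].
At the point, J = [[20.000, 3.250], [48.750, 43.11499]] (det J = 703.86226).
Solving J·Δ = −F gives Δ = (-0.243, -1.311).
Then the next iterate is (x₁, x₂)₁ = (1.257, 1.189).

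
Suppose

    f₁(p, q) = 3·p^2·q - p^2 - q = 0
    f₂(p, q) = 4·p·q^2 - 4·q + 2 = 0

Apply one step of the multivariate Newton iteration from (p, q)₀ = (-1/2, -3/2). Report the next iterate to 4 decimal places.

(-0.5849, -2.8679)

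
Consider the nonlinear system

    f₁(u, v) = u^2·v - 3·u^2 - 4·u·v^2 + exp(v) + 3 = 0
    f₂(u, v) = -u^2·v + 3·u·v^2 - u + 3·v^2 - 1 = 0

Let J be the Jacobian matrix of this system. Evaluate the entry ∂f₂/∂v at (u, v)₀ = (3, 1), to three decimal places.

15.000

∂f₂/∂v = -u^2 + 6·u·v + 6·v.
At (3, 1) this is 15.000.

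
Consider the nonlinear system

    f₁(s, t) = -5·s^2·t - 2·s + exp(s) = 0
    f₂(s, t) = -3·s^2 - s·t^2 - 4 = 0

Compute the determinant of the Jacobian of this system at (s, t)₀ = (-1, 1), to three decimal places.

41.736

J = [[-10·s·t + exp(s) - 2, -5·s^2], [-6·s - t^2, -2·s·t]].
At the point, J = [[8.36788, -5.000], [5.000, 2.000]].
det J = 41.736.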